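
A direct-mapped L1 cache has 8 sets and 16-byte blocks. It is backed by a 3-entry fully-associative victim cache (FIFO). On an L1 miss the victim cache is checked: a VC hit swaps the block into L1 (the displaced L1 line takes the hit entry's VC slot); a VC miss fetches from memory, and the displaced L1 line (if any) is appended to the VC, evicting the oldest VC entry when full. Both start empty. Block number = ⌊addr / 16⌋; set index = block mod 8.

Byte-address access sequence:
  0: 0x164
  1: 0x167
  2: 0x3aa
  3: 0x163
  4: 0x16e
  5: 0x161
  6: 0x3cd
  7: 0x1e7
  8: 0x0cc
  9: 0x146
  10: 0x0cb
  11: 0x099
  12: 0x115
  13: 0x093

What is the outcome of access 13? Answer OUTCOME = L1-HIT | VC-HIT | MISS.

OUTCOME = VC-HIT

  [0] addr=0x164 blk=22 s=6: MISS | VC []
  [1] addr=0x167 blk=22 s=6: L1-HIT | VC []
  [2] addr=0x3aa blk=58 s=2: MISS | VC []
  [3] addr=0x163 blk=22 s=6: L1-HIT | VC []
  [4] addr=0x16e blk=22 s=6: L1-HIT | VC []
  [5] addr=0x161 blk=22 s=6: L1-HIT | VC []
  [6] addr=0x3cd blk=60 s=4: MISS | VC []
  [7] addr=0x1e7 blk=30 s=6: MISS | VC [22]
  [8] addr=0xcc blk=12 s=4: MISS | VC [22, 60]
  [9] addr=0x146 blk=20 s=4: MISS | VC [22, 60, 12]
  [10] addr=0xcb blk=12 s=4: VC-HIT | VC [22, 60, 20]
  [11] addr=0x99 blk=9 s=1: MISS | VC [22, 60, 20]
  [12] addr=0x115 blk=17 s=1: MISS | VC [60, 20, 9]
  [13] addr=0x93 blk=9 s=1: VC-HIT | VC [60, 20, 17]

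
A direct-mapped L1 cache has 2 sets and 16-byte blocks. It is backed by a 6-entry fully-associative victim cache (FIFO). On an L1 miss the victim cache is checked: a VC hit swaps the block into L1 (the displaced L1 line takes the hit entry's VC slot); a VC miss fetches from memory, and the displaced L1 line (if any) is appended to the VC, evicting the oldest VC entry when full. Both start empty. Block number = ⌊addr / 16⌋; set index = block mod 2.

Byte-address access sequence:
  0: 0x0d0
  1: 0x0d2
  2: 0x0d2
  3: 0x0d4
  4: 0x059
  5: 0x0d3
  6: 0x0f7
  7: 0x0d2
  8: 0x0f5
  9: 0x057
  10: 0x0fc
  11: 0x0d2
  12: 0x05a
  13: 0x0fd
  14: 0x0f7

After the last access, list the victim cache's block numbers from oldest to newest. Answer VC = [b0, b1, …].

VC = [13, 5]

#0 0xd0→b13/s1 MISS; vc=[]
#1 0xd2→b13/s1 L1-HIT; vc=[]
#2 0xd2→b13/s1 L1-HIT; vc=[]
#3 0xd4→b13/s1 L1-HIT; vc=[]
#4 0x59→b5/s1 MISS; vc=[13]
#5 0xd3→b13/s1 VC-HIT; vc=[5]
#6 0xf7→b15/s1 MISS; vc=[5,13]
#7 0xd2→b13/s1 VC-HIT; vc=[5,15]
#8 0xf5→b15/s1 VC-HIT; vc=[5,13]
#9 0x57→b5/s1 VC-HIT; vc=[15,13]
#10 0xfc→b15/s1 VC-HIT; vc=[5,13]
#11 0xd2→b13/s1 VC-HIT; vc=[5,15]
#12 0x5a→b5/s1 VC-HIT; vc=[13,15]
#13 0xfd→b15/s1 VC-HIT; vc=[13,5]
#14 0xf7→b15/s1 L1-HIT; vc=[13,5]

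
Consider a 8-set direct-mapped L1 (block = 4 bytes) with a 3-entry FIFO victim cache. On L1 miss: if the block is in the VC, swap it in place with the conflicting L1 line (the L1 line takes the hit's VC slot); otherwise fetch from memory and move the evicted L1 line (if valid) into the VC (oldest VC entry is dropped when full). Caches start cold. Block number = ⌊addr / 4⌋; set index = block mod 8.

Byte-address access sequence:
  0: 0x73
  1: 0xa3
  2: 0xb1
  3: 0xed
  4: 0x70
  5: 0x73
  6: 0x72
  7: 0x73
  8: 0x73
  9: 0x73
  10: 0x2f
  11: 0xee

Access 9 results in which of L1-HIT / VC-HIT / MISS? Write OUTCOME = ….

  [0] addr=0x73 blk=28 s=4: MISS | VC []
  [1] addr=0xa3 blk=40 s=0: MISS | VC []
  [2] addr=0xb1 blk=44 s=4: MISS | VC [28]
  [3] addr=0xed blk=59 s=3: MISS | VC [28]
  [4] addr=0x70 blk=28 s=4: VC-HIT | VC [44]
  [5] addr=0x73 blk=28 s=4: L1-HIT | VC [44]
  [6] addr=0x72 blk=28 s=4: L1-HIT | VC [44]
  [7] addr=0x73 blk=28 s=4: L1-HIT | VC [44]
  [8] addr=0x73 blk=28 s=4: L1-HIT | VC [44]
  [9] addr=0x73 blk=28 s=4: L1-HIT | VC [44]
  [10] addr=0x2f blk=11 s=3: MISS | VC [44, 59]
  [11] addr=0xee blk=59 s=3: VC-HIT | VC [44, 11]

OUTCOME = L1-HIT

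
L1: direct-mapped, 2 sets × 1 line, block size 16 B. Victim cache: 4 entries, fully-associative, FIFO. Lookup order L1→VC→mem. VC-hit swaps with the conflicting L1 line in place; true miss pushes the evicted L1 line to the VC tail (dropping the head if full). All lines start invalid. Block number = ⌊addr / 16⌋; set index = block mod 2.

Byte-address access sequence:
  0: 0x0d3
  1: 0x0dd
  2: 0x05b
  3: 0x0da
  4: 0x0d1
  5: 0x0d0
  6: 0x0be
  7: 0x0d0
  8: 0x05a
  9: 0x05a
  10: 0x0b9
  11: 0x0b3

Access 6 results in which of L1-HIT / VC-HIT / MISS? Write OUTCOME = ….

OUTCOME = MISS

0: 0xd3 (blk 13, set 1) → MISS  vc=[]
1: 0xdd (blk 13, set 1) → L1-HIT  vc=[]
2: 0x5b (blk 5, set 1) → MISS  vc=[13]
3: 0xda (blk 13, set 1) → VC-HIT  vc=[5]
4: 0xd1 (blk 13, set 1) → L1-HIT  vc=[5]
5: 0xd0 (blk 13, set 1) → L1-HIT  vc=[5]
6: 0xbe (blk 11, set 1) → MISS  vc=[5, 13]
7: 0xd0 (blk 13, set 1) → VC-HIT  vc=[5, 11]
8: 0x5a (blk 5, set 1) → VC-HIT  vc=[13, 11]
9: 0x5a (blk 5, set 1) → L1-HIT  vc=[13, 11]
10: 0xb9 (blk 11, set 1) → VC-HIT  vc=[13, 5]
11: 0xb3 (blk 11, set 1) → L1-HIT  vc=[13, 5]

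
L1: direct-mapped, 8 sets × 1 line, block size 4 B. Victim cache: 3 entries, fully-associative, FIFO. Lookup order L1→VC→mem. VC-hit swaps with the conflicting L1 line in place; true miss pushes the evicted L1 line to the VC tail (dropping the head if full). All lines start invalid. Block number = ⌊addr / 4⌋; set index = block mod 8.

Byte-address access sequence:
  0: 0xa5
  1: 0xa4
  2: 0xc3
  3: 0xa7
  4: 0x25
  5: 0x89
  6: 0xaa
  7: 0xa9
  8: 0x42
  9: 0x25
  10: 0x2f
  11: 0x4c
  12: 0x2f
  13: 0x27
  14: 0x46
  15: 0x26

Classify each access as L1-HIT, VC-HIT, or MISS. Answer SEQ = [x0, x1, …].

SEQ = [MISS, L1-HIT, MISS, L1-HIT, MISS, MISS, MISS, L1-HIT, MISS, L1-HIT, MISS, MISS, VC-HIT, L1-HIT, MISS, VC-HIT]

0: 0xa5 (blk 41, set 1) → MISS  vc=[]
1: 0xa4 (blk 41, set 1) → L1-HIT  vc=[]
2: 0xc3 (blk 48, set 0) → MISS  vc=[]
3: 0xa7 (blk 41, set 1) → L1-HIT  vc=[]
4: 0x25 (blk 9, set 1) → MISS  vc=[41]
5: 0x89 (blk 34, set 2) → MISS  vc=[41]
6: 0xaa (blk 42, set 2) → MISS  vc=[41, 34]
7: 0xa9 (blk 42, set 2) → L1-HIT  vc=[41, 34]
8: 0x42 (blk 16, set 0) → MISS  vc=[41, 34, 48]
9: 0x25 (blk 9, set 1) → L1-HIT  vc=[41, 34, 48]
10: 0x2f (blk 11, set 3) → MISS  vc=[41, 34, 48]
11: 0x4c (blk 19, set 3) → MISS  vc=[34, 48, 11]
12: 0x2f (blk 11, set 3) → VC-HIT  vc=[34, 48, 19]
13: 0x27 (blk 9, set 1) → L1-HIT  vc=[34, 48, 19]
14: 0x46 (blk 17, set 1) → MISS  vc=[48, 19, 9]
15: 0x26 (blk 9, set 1) → VC-HIT  vc=[48, 19, 17]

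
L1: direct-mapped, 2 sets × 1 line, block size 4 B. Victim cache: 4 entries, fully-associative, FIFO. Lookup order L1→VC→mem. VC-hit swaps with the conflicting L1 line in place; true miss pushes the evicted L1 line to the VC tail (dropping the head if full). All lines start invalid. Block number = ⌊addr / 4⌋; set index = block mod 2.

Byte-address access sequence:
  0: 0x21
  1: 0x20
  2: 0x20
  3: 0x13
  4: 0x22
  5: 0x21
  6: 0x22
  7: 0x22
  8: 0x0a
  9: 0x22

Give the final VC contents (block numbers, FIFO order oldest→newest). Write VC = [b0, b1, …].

VC = [4, 2]

  [0] addr=0x21 blk=8 s=0: MISS | VC []
  [1] addr=0x20 blk=8 s=0: L1-HIT | VC []
  [2] addr=0x20 blk=8 s=0: L1-HIT | VC []
  [3] addr=0x13 blk=4 s=0: MISS | VC [8]
  [4] addr=0x22 blk=8 s=0: VC-HIT | VC [4]
  [5] addr=0x21 blk=8 s=0: L1-HIT | VC [4]
  [6] addr=0x22 blk=8 s=0: L1-HIT | VC [4]
  [7] addr=0x22 blk=8 s=0: L1-HIT | VC [4]
  [8] addr=0xa blk=2 s=0: MISS | VC [4, 8]
  [9] addr=0x22 blk=8 s=0: VC-HIT | VC [4, 2]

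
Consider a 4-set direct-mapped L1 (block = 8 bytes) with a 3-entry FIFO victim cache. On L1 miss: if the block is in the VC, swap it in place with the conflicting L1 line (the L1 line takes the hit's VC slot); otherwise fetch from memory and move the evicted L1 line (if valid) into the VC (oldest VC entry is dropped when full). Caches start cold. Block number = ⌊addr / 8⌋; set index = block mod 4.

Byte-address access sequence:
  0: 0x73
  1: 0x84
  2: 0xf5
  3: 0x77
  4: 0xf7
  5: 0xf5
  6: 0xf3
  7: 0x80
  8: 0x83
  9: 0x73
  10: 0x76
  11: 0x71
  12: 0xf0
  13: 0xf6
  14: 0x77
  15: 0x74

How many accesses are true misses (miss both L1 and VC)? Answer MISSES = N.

  [0] addr=0x73 blk=14 s=2: MISS | VC []
  [1] addr=0x84 blk=16 s=0: MISS | VC []
  [2] addr=0xf5 blk=30 s=2: MISS | VC [14]
  [3] addr=0x77 blk=14 s=2: VC-HIT | VC [30]
  [4] addr=0xf7 blk=30 s=2: VC-HIT | VC [14]
  [5] addr=0xf5 blk=30 s=2: L1-HIT | VC [14]
  [6] addr=0xf3 blk=30 s=2: L1-HIT | VC [14]
  [7] addr=0x80 blk=16 s=0: L1-HIT | VC [14]
  [8] addr=0x83 blk=16 s=0: L1-HIT | VC [14]
  [9] addr=0x73 blk=14 s=2: VC-HIT | VC [30]
  [10] addr=0x76 blk=14 s=2: L1-HIT | VC [30]
  [11] addr=0x71 blk=14 s=2: L1-HIT | VC [30]
  [12] addr=0xf0 blk=30 s=2: VC-HIT | VC [14]
  [13] addr=0xf6 blk=30 s=2: L1-HIT | VC [14]
  [14] addr=0x77 blk=14 s=2: VC-HIT | VC [30]
  [15] addr=0x74 blk=14 s=2: L1-HIT | VC [30]

MISSES = 3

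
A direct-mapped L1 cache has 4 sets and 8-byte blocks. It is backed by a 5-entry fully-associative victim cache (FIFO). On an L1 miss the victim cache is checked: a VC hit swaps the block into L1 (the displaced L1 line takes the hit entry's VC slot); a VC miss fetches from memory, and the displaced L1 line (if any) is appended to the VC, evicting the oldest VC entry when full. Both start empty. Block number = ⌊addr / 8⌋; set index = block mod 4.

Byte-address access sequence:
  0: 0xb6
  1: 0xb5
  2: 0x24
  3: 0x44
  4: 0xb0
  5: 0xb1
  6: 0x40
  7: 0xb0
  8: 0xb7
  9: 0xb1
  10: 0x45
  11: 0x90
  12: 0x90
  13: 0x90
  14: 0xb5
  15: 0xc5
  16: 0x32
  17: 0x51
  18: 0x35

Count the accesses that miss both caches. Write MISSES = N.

0: 0xb6 (blk 22, set 2) → MISS  vc=[]
1: 0xb5 (blk 22, set 2) → L1-HIT  vc=[]
2: 0x24 (blk 4, set 0) → MISS  vc=[]
3: 0x44 (blk 8, set 0) → MISS  vc=[4]
4: 0xb0 (blk 22, set 2) → L1-HIT  vc=[4]
5: 0xb1 (blk 22, set 2) → L1-HIT  vc=[4]
6: 0x40 (blk 8, set 0) → L1-HIT  vc=[4]
7: 0xb0 (blk 22, set 2) → L1-HIT  vc=[4]
8: 0xb7 (blk 22, set 2) → L1-HIT  vc=[4]
9: 0xb1 (blk 22, set 2) → L1-HIT  vc=[4]
10: 0x45 (blk 8, set 0) → L1-HIT  vc=[4]
11: 0x90 (blk 18, set 2) → MISS  vc=[4, 22]
12: 0x90 (blk 18, set 2) → L1-HIT  vc=[4, 22]
13: 0x90 (blk 18, set 2) → L1-HIT  vc=[4, 22]
14: 0xb5 (blk 22, set 2) → VC-HIT  vc=[4, 18]
15: 0xc5 (blk 24, set 0) → MISS  vc=[4, 18, 8]
16: 0x32 (blk 6, set 2) → MISS  vc=[4, 18, 8, 22]
17: 0x51 (blk 10, set 2) → MISS  vc=[4, 18, 8, 22, 6]
18: 0x35 (blk 6, set 2) → VC-HIT  vc=[4, 18, 8, 22, 10]

MISSES = 7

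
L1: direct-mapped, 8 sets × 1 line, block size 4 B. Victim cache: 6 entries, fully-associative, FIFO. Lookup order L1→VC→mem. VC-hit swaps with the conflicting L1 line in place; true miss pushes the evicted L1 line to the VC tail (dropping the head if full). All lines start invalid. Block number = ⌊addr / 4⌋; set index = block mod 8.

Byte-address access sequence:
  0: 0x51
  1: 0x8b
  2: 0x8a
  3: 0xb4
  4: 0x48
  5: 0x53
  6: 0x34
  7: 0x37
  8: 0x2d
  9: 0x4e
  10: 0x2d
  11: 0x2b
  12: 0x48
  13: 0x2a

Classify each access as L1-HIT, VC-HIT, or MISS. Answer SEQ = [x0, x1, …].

  [0] addr=0x51 blk=20 s=4: MISS | VC []
  [1] addr=0x8b blk=34 s=2: MISS | VC []
  [2] addr=0x8a blk=34 s=2: L1-HIT | VC []
  [3] addr=0xb4 blk=45 s=5: MISS | VC []
  [4] addr=0x48 blk=18 s=2: MISS | VC [34]
  [5] addr=0x53 blk=20 s=4: L1-HIT | VC [34]
  [6] addr=0x34 blk=13 s=5: MISS | VC [34, 45]
  [7] addr=0x37 blk=13 s=5: L1-HIT | VC [34, 45]
  [8] addr=0x2d blk=11 s=3: MISS | VC [34, 45]
  [9] addr=0x4e blk=19 s=3: MISS | VC [34, 45, 11]
  [10] addr=0x2d blk=11 s=3: VC-HIT | VC [34, 45, 19]
  [11] addr=0x2b blk=10 s=2: MISS | VC [34, 45, 19, 18]
  [12] addr=0x48 blk=18 s=2: VC-HIT | VC [34, 45, 19, 10]
  [13] addr=0x2a blk=10 s=2: VC-HIT | VC [34, 45, 19, 18]

SEQ = [MISS, MISS, L1-HIT, MISS, MISS, L1-HIT, MISS, L1-HIT, MISS, MISS, VC-HIT, MISS, VC-HIT, VC-HIT]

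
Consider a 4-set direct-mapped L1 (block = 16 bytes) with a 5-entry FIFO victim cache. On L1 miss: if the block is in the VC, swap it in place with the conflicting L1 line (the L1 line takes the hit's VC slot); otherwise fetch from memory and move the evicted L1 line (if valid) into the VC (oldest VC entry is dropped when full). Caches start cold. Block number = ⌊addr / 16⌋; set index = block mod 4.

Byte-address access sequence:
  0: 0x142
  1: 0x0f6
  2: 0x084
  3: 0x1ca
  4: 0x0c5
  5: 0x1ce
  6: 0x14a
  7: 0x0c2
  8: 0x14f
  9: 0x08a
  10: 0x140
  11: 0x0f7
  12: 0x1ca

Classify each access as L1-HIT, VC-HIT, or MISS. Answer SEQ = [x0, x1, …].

SEQ = [MISS, MISS, MISS, MISS, MISS, VC-HIT, VC-HIT, VC-HIT, VC-HIT, VC-HIT, VC-HIT, L1-HIT, VC-HIT]

#0 0x142→b20/s0 MISS; vc=[]
#1 0xf6→b15/s3 MISS; vc=[]
#2 0x84→b8/s0 MISS; vc=[20]
#3 0x1ca→b28/s0 MISS; vc=[20,8]
#4 0xc5→b12/s0 MISS; vc=[20,8,28]
#5 0x1ce→b28/s0 VC-HIT; vc=[20,8,12]
#6 0x14a→b20/s0 VC-HIT; vc=[28,8,12]
#7 0xc2→b12/s0 VC-HIT; vc=[28,8,20]
#8 0x14f→b20/s0 VC-HIT; vc=[28,8,12]
#9 0x8a→b8/s0 VC-HIT; vc=[28,20,12]
#10 0x140→b20/s0 VC-HIT; vc=[28,8,12]
#11 0xf7→b15/s3 L1-HIT; vc=[28,8,12]
#12 0x1ca→b28/s0 VC-HIT; vc=[20,8,12]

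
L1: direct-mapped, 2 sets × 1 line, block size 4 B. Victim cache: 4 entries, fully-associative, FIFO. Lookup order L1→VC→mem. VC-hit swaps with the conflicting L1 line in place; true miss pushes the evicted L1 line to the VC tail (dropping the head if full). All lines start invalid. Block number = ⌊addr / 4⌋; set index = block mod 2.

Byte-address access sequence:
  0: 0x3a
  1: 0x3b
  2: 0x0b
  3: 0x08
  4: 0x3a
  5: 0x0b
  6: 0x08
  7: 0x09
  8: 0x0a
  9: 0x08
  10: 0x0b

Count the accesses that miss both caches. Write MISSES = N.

#0 0x3a→b14/s0 MISS; vc=[]
#1 0x3b→b14/s0 L1-HIT; vc=[]
#2 0xb→b2/s0 MISS; vc=[14]
#3 0x8→b2/s0 L1-HIT; vc=[14]
#4 0x3a→b14/s0 VC-HIT; vc=[2]
#5 0xb→b2/s0 VC-HIT; vc=[14]
#6 0x8→b2/s0 L1-HIT; vc=[14]
#7 0x9→b2/s0 L1-HIT; vc=[14]
#8 0xa→b2/s0 L1-HIT; vc=[14]
#9 0x8→b2/s0 L1-HIT; vc=[14]
#10 0xb→b2/s0 L1-HIT; vc=[14]

MISSES = 2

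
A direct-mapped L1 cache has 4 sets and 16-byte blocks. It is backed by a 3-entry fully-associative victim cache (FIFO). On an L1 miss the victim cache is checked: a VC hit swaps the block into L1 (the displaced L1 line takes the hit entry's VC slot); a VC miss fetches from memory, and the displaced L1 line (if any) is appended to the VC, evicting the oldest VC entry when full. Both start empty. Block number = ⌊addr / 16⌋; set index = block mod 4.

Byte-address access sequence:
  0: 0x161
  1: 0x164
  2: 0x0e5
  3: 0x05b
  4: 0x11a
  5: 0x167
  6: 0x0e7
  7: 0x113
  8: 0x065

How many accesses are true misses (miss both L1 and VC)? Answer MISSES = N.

MISSES = 5

0: 0x161 (blk 22, set 2) → MISS  vc=[]
1: 0x164 (blk 22, set 2) → L1-HIT  vc=[]
2: 0xe5 (blk 14, set 2) → MISS  vc=[22]
3: 0x5b (blk 5, set 1) → MISS  vc=[22]
4: 0x11a (blk 17, set 1) → MISS  vc=[22, 5]
5: 0x167 (blk 22, set 2) → VC-HIT  vc=[14, 5]
6: 0xe7 (blk 14, set 2) → VC-HIT  vc=[22, 5]
7: 0x113 (blk 17, set 1) → L1-HIT  vc=[22, 5]
8: 0x65 (blk 6, set 2) → MISS  vc=[22, 5, 14]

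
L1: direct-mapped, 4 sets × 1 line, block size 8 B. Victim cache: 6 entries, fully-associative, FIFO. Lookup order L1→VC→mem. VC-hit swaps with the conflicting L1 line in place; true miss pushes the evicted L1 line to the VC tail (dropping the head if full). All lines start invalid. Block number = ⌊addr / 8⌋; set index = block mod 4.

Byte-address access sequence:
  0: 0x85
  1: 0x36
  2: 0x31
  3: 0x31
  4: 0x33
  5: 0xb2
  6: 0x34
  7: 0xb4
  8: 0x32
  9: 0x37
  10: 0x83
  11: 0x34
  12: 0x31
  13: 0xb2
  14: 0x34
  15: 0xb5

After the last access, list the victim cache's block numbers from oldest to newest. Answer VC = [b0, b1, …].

#0 0x85→b16/s0 MISS; vc=[]
#1 0x36→b6/s2 MISS; vc=[]
#2 0x31→b6/s2 L1-HIT; vc=[]
#3 0x31→b6/s2 L1-HIT; vc=[]
#4 0x33→b6/s2 L1-HIT; vc=[]
#5 0xb2→b22/s2 MISS; vc=[6]
#6 0x34→b6/s2 VC-HIT; vc=[22]
#7 0xb4→b22/s2 VC-HIT; vc=[6]
#8 0x32→b6/s2 VC-HIT; vc=[22]
#9 0x37→b6/s2 L1-HIT; vc=[22]
#10 0x83→b16/s0 L1-HIT; vc=[22]
#11 0x34→b6/s2 L1-HIT; vc=[22]
#12 0x31→b6/s2 L1-HIT; vc=[22]
#13 0xb2→b22/s2 VC-HIT; vc=[6]
#14 0x34→b6/s2 VC-HIT; vc=[22]
#15 0xb5→b22/s2 VC-HIT; vc=[6]

VC = [6]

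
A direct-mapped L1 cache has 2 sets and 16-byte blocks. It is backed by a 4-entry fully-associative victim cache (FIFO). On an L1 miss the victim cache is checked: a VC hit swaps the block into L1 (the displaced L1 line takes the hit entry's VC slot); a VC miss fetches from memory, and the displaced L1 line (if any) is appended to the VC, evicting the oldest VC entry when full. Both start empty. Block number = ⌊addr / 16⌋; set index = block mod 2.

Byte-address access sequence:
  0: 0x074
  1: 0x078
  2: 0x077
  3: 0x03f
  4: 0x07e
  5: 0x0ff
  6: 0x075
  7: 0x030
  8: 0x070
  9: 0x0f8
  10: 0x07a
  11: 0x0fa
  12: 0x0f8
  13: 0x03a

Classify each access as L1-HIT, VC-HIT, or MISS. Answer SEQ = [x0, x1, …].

SEQ = [MISS, L1-HIT, L1-HIT, MISS, VC-HIT, MISS, VC-HIT, VC-HIT, VC-HIT, VC-HIT, VC-HIT, VC-HIT, L1-HIT, VC-HIT]

0: 0x74 (blk 7, set 1) → MISS  vc=[]
1: 0x78 (blk 7, set 1) → L1-HIT  vc=[]
2: 0x77 (blk 7, set 1) → L1-HIT  vc=[]
3: 0x3f (blk 3, set 1) → MISS  vc=[7]
4: 0x7e (blk 7, set 1) → VC-HIT  vc=[3]
5: 0xff (blk 15, set 1) → MISS  vc=[3, 7]
6: 0x75 (blk 7, set 1) → VC-HIT  vc=[3, 15]
7: 0x30 (blk 3, set 1) → VC-HIT  vc=[7, 15]
8: 0x70 (blk 7, set 1) → VC-HIT  vc=[3, 15]
9: 0xf8 (blk 15, set 1) → VC-HIT  vc=[3, 7]
10: 0x7a (blk 7, set 1) → VC-HIT  vc=[3, 15]
11: 0xfa (blk 15, set 1) → VC-HIT  vc=[3, 7]
12: 0xf8 (blk 15, set 1) → L1-HIT  vc=[3, 7]
13: 0x3a (blk 3, set 1) → VC-HIT  vc=[15, 7]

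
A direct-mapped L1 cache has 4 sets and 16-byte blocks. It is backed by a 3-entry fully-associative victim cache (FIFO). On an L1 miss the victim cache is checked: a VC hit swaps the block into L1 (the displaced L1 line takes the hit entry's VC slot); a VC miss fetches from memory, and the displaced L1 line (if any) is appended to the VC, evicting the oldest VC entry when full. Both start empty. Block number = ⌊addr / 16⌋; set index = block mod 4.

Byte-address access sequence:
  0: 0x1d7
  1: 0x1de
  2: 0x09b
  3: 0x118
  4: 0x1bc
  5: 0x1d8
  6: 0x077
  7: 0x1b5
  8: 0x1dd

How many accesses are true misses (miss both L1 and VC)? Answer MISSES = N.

  [0] addr=0x1d7 blk=29 s=1: MISS | VC []
  [1] addr=0x1de blk=29 s=1: L1-HIT | VC []
  [2] addr=0x9b blk=9 s=1: MISS | VC [29]
  [3] addr=0x118 blk=17 s=1: MISS | VC [29, 9]
  [4] addr=0x1bc blk=27 s=3: MISS | VC [29, 9]
  [5] addr=0x1d8 blk=29 s=1: VC-HIT | VC [17, 9]
  [6] addr=0x77 blk=7 s=3: MISS | VC [17, 9, 27]
  [7] addr=0x1b5 blk=27 s=3: VC-HIT | VC [17, 9, 7]
  [8] addr=0x1dd blk=29 s=1: L1-HIT | VC [17, 9, 7]

MISSES = 5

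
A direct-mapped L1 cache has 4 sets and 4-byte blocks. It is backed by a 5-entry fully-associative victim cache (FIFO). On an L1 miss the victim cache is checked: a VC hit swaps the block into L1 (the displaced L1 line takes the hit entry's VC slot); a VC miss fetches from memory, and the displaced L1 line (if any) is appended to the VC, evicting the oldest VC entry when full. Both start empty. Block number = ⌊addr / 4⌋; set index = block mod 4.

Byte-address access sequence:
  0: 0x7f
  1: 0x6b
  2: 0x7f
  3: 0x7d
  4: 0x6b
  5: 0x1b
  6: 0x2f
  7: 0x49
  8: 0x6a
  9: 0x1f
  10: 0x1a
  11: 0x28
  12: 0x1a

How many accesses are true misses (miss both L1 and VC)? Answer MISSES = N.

  [0] addr=0x7f blk=31 s=3: MISS | VC []
  [1] addr=0x6b blk=26 s=2: MISS | VC []
  [2] addr=0x7f blk=31 s=3: L1-HIT | VC []
  [3] addr=0x7d blk=31 s=3: L1-HIT | VC []
  [4] addr=0x6b blk=26 s=2: L1-HIT | VC []
  [5] addr=0x1b blk=6 s=2: MISS | VC [26]
  [6] addr=0x2f blk=11 s=3: MISS | VC [26, 31]
  [7] addr=0x49 blk=18 s=2: MISS | VC [26, 31, 6]
  [8] addr=0x6a blk=26 s=2: VC-HIT | VC [18, 31, 6]
  [9] addr=0x1f blk=7 s=3: MISS | VC [18, 31, 6, 11]
  [10] addr=0x1a blk=6 s=2: VC-HIT | VC [18, 31, 26, 11]
  [11] addr=0x28 blk=10 s=2: MISS | VC [18, 31, 26, 11, 6]
  [12] addr=0x1a blk=6 s=2: VC-HIT | VC [18, 31, 26, 11, 10]

MISSES = 7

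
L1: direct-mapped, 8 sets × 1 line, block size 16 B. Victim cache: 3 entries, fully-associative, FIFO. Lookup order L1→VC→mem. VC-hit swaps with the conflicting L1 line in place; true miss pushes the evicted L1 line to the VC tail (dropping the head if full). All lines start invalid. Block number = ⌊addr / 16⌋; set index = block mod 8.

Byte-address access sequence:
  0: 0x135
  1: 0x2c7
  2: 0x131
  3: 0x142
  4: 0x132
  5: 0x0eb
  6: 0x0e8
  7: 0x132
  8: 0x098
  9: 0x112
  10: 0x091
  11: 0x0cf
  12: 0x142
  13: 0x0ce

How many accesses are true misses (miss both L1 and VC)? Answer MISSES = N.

#0 0x135→b19/s3 MISS; vc=[]
#1 0x2c7→b44/s4 MISS; vc=[]
#2 0x131→b19/s3 L1-HIT; vc=[]
#3 0x142→b20/s4 MISS; vc=[44]
#4 0x132→b19/s3 L1-HIT; vc=[44]
#5 0xeb→b14/s6 MISS; vc=[44]
#6 0xe8→b14/s6 L1-HIT; vc=[44]
#7 0x132→b19/s3 L1-HIT; vc=[44]
#8 0x98→b9/s1 MISS; vc=[44]
#9 0x112→b17/s1 MISS; vc=[44,9]
#10 0x91→b9/s1 VC-HIT; vc=[44,17]
#11 0xcf→b12/s4 MISS; vc=[44,17,20]
#12 0x142→b20/s4 VC-HIT; vc=[44,17,12]
#13 0xce→b12/s4 VC-HIT; vc=[44,17,20]

MISSES = 7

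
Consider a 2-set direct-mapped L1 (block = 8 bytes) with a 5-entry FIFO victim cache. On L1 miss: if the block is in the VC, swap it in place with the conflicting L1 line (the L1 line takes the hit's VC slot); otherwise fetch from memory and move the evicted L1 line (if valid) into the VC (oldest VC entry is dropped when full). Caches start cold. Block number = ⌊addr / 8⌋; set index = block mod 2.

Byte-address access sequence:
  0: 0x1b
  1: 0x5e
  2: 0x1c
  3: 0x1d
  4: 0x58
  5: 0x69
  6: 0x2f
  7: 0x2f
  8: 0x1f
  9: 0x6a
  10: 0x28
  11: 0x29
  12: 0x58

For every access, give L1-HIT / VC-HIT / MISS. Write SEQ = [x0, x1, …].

SEQ = [MISS, MISS, VC-HIT, L1-HIT, VC-HIT, MISS, MISS, L1-HIT, VC-HIT, VC-HIT, VC-HIT, L1-HIT, VC-HIT]

0: 0x1b (blk 3, set 1) → MISS  vc=[]
1: 0x5e (blk 11, set 1) → MISS  vc=[3]
2: 0x1c (blk 3, set 1) → VC-HIT  vc=[11]
3: 0x1d (blk 3, set 1) → L1-HIT  vc=[11]
4: 0x58 (blk 11, set 1) → VC-HIT  vc=[3]
5: 0x69 (blk 13, set 1) → MISS  vc=[3, 11]
6: 0x2f (blk 5, set 1) → MISS  vc=[3, 11, 13]
7: 0x2f (blk 5, set 1) → L1-HIT  vc=[3, 11, 13]
8: 0x1f (blk 3, set 1) → VC-HIT  vc=[5, 11, 13]
9: 0x6a (blk 13, set 1) → VC-HIT  vc=[5, 11, 3]
10: 0x28 (blk 5, set 1) → VC-HIT  vc=[13, 11, 3]
11: 0x29 (blk 5, set 1) → L1-HIT  vc=[13, 11, 3]
12: 0x58 (blk 11, set 1) → VC-HIT  vc=[13, 5, 3]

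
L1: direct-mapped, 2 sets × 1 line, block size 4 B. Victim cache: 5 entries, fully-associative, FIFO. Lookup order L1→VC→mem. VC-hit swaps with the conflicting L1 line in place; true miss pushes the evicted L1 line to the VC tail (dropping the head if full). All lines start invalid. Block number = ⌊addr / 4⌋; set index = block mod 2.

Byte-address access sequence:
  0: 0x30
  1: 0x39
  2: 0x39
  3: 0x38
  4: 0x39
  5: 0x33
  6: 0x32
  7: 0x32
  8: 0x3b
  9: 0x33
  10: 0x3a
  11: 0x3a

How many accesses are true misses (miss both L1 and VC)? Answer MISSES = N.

MISSES = 2

#0 0x30→b12/s0 MISS; vc=[]
#1 0x39→b14/s0 MISS; vc=[12]
#2 0x39→b14/s0 L1-HIT; vc=[12]
#3 0x38→b14/s0 L1-HIT; vc=[12]
#4 0x39→b14/s0 L1-HIT; vc=[12]
#5 0x33→b12/s0 VC-HIT; vc=[14]
#6 0x32→b12/s0 L1-HIT; vc=[14]
#7 0x32→b12/s0 L1-HIT; vc=[14]
#8 0x3b→b14/s0 VC-HIT; vc=[12]
#9 0x33→b12/s0 VC-HIT; vc=[14]
#10 0x3a→b14/s0 VC-HIT; vc=[12]
#11 0x3a→b14/s0 L1-HIT; vc=[12]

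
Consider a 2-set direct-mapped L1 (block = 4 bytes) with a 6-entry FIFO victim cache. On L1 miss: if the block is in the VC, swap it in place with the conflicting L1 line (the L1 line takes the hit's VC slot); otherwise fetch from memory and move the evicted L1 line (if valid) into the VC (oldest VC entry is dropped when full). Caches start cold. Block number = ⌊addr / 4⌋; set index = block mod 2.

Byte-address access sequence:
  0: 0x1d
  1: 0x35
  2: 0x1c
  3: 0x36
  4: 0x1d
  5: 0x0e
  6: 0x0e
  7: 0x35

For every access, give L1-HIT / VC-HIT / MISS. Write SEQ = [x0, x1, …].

  [0] addr=0x1d blk=7 s=1: MISS | VC []
  [1] addr=0x35 blk=13 s=1: MISS | VC [7]
  [2] addr=0x1c blk=7 s=1: VC-HIT | VC [13]
  [3] addr=0x36 blk=13 s=1: VC-HIT | VC [7]
  [4] addr=0x1d blk=7 s=1: VC-HIT | VC [13]
  [5] addr=0xe blk=3 s=1: MISS | VC [13, 7]
  [6] addr=0xe blk=3 s=1: L1-HIT | VC [13, 7]
  [7] addr=0x35 blk=13 s=1: VC-HIT | VC [3, 7]

SEQ = [MISS, MISS, VC-HIT, VC-HIT, VC-HIT, MISS, L1-HIT, VC-HIT]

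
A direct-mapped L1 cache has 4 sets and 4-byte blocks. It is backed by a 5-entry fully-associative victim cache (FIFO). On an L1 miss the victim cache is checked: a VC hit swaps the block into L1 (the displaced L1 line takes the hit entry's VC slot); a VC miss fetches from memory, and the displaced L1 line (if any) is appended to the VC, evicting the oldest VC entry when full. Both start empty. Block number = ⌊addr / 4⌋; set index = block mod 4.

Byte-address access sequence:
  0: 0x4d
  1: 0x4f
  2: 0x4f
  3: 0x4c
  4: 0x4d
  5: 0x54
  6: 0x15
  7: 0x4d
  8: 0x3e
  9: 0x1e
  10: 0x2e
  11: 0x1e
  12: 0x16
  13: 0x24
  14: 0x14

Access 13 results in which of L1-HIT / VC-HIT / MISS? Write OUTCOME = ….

OUTCOME = MISS

#0 0x4d→b19/s3 MISS; vc=[]
#1 0x4f→b19/s3 L1-HIT; vc=[]
#2 0x4f→b19/s3 L1-HIT; vc=[]
#3 0x4c→b19/s3 L1-HIT; vc=[]
#4 0x4d→b19/s3 L1-HIT; vc=[]
#5 0x54→b21/s1 MISS; vc=[]
#6 0x15→b5/s1 MISS; vc=[21]
#7 0x4d→b19/s3 L1-HIT; vc=[21]
#8 0x3e→b15/s3 MISS; vc=[21,19]
#9 0x1e→b7/s3 MISS; vc=[21,19,15]
#10 0x2e→b11/s3 MISS; vc=[21,19,15,7]
#11 0x1e→b7/s3 VC-HIT; vc=[21,19,15,11]
#12 0x16→b5/s1 L1-HIT; vc=[21,19,15,11]
#13 0x24→b9/s1 MISS; vc=[21,19,15,11,5]
#14 0x14→b5/s1 VC-HIT; vc=[21,19,15,11,9]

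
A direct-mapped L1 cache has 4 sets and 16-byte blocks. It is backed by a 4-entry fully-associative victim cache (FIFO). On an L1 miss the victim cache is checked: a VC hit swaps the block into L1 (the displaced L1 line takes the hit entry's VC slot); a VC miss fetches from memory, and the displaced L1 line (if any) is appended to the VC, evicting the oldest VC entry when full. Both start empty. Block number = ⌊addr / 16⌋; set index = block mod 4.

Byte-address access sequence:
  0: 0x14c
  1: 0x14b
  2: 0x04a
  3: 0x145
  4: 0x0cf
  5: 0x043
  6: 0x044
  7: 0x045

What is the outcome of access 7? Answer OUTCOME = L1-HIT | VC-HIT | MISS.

OUTCOME = L1-HIT

#0 0x14c→b20/s0 MISS; vc=[]
#1 0x14b→b20/s0 L1-HIT; vc=[]
#2 0x4a→b4/s0 MISS; vc=[20]
#3 0x145→b20/s0 VC-HIT; vc=[4]
#4 0xcf→b12/s0 MISS; vc=[4,20]
#5 0x43→b4/s0 VC-HIT; vc=[12,20]
#6 0x44→b4/s0 L1-HIT; vc=[12,20]
#7 0x45→b4/s0 L1-HIT; vc=[12,20]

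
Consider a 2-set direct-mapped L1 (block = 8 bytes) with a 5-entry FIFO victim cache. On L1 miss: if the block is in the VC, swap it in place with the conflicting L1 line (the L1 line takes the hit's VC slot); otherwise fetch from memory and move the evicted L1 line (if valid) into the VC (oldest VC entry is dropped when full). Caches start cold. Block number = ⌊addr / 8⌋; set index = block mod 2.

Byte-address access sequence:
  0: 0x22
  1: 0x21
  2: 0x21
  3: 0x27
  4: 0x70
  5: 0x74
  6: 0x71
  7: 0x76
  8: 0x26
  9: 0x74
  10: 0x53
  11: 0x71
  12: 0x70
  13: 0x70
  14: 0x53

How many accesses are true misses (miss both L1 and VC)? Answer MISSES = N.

MISSES = 3

0: 0x22 (blk 4, set 0) → MISS  vc=[]
1: 0x21 (blk 4, set 0) → L1-HIT  vc=[]
2: 0x21 (blk 4, set 0) → L1-HIT  vc=[]
3: 0x27 (blk 4, set 0) → L1-HIT  vc=[]
4: 0x70 (blk 14, set 0) → MISS  vc=[4]
5: 0x74 (blk 14, set 0) → L1-HIT  vc=[4]
6: 0x71 (blk 14, set 0) → L1-HIT  vc=[4]
7: 0x76 (blk 14, set 0) → L1-HIT  vc=[4]
8: 0x26 (blk 4, set 0) → VC-HIT  vc=[14]
9: 0x74 (blk 14, set 0) → VC-HIT  vc=[4]
10: 0x53 (blk 10, set 0) → MISS  vc=[4, 14]
11: 0x71 (blk 14, set 0) → VC-HIT  vc=[4, 10]
12: 0x70 (blk 14, set 0) → L1-HIT  vc=[4, 10]
13: 0x70 (blk 14, set 0) → L1-HIT  vc=[4, 10]
14: 0x53 (blk 10, set 0) → VC-HIT  vc=[4, 14]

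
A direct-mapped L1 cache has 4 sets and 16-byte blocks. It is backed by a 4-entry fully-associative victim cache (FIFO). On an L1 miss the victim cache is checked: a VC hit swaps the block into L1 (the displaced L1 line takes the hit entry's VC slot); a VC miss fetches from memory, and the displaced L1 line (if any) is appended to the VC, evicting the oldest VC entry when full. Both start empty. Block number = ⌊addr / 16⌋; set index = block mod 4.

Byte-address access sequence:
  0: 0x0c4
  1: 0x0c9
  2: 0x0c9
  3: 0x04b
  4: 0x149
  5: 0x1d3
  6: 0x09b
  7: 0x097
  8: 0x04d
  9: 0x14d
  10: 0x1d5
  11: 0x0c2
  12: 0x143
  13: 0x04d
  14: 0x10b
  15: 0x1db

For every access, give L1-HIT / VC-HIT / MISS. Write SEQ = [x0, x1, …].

#0 0xc4→b12/s0 MISS; vc=[]
#1 0xc9→b12/s0 L1-HIT; vc=[]
#2 0xc9→b12/s0 L1-HIT; vc=[]
#3 0x4b→b4/s0 MISS; vc=[12]
#4 0x149→b20/s0 MISS; vc=[12,4]
#5 0x1d3→b29/s1 MISS; vc=[12,4]
#6 0x9b→b9/s1 MISS; vc=[12,4,29]
#7 0x97→b9/s1 L1-HIT; vc=[12,4,29]
#8 0x4d→b4/s0 VC-HIT; vc=[12,20,29]
#9 0x14d→b20/s0 VC-HIT; vc=[12,4,29]
#10 0x1d5→b29/s1 VC-HIT; vc=[12,4,9]
#11 0xc2→b12/s0 VC-HIT; vc=[20,4,9]
#12 0x143→b20/s0 VC-HIT; vc=[12,4,9]
#13 0x4d→b4/s0 VC-HIT; vc=[12,20,9]
#14 0x10b→b16/s0 MISS; vc=[12,20,9,4]
#15 0x1db→b29/s1 L1-HIT; vc=[12,20,9,4]

SEQ = [MISS, L1-HIT, L1-HIT, MISS, MISS, MISS, MISS, L1-HIT, VC-HIT, VC-HIT, VC-HIT, VC-HIT, VC-HIT, VC-HIT, MISS, L1-HIT]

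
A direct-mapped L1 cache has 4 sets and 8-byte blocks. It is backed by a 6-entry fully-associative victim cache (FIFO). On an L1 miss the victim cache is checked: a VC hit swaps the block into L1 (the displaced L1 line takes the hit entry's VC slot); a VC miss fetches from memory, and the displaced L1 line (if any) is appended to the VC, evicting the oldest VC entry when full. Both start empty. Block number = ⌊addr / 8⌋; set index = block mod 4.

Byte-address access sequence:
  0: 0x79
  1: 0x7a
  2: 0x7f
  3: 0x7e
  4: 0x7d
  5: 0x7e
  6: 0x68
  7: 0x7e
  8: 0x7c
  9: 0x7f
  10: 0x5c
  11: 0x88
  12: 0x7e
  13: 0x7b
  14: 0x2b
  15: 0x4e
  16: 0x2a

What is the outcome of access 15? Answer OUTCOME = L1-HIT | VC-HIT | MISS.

OUTCOME = MISS

0: 0x79 (blk 15, set 3) → MISS  vc=[]
1: 0x7a (blk 15, set 3) → L1-HIT  vc=[]
2: 0x7f (blk 15, set 3) → L1-HIT  vc=[]
3: 0x7e (blk 15, set 3) → L1-HIT  vc=[]
4: 0x7d (blk 15, set 3) → L1-HIT  vc=[]
5: 0x7e (blk 15, set 3) → L1-HIT  vc=[]
6: 0x68 (blk 13, set 1) → MISS  vc=[]
7: 0x7e (blk 15, set 3) → L1-HIT  vc=[]
8: 0x7c (blk 15, set 3) → L1-HIT  vc=[]
9: 0x7f (blk 15, set 3) → L1-HIT  vc=[]
10: 0x5c (blk 11, set 3) → MISS  vc=[15]
11: 0x88 (blk 17, set 1) → MISS  vc=[15, 13]
12: 0x7e (blk 15, set 3) → VC-HIT  vc=[11, 13]
13: 0x7b (blk 15, set 3) → L1-HIT  vc=[11, 13]
14: 0x2b (blk 5, set 1) → MISS  vc=[11, 13, 17]
15: 0x4e (blk 9, set 1) → MISS  vc=[11, 13, 17, 5]
16: 0x2a (blk 5, set 1) → VC-HIT  vc=[11, 13, 17, 9]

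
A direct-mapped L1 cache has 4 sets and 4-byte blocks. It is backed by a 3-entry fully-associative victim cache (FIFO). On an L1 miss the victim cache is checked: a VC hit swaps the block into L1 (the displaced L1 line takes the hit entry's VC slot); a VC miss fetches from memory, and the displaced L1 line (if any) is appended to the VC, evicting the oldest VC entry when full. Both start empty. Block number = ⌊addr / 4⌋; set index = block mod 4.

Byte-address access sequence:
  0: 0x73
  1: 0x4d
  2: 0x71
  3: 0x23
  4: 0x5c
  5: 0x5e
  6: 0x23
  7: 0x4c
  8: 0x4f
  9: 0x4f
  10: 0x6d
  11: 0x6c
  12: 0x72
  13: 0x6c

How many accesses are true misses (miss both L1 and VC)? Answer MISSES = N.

MISSES = 5

  [0] addr=0x73 blk=28 s=0: MISS | VC []
  [1] addr=0x4d blk=19 s=3: MISS | VC []
  [2] addr=0x71 blk=28 s=0: L1-HIT | VC []
  [3] addr=0x23 blk=8 s=0: MISS | VC [28]
  [4] addr=0x5c blk=23 s=3: MISS | VC [28, 19]
  [5] addr=0x5e blk=23 s=3: L1-HIT | VC [28, 19]
  [6] addr=0x23 blk=8 s=0: L1-HIT | VC [28, 19]
  [7] addr=0x4c blk=19 s=3: VC-HIT | VC [28, 23]
  [8] addr=0x4f blk=19 s=3: L1-HIT | VC [28, 23]
  [9] addr=0x4f blk=19 s=3: L1-HIT | VC [28, 23]
  [10] addr=0x6d blk=27 s=3: MISS | VC [28, 23, 19]
  [11] addr=0x6c blk=27 s=3: L1-HIT | VC [28, 23, 19]
  [12] addr=0x72 blk=28 s=0: VC-HIT | VC [8, 23, 19]
  [13] addr=0x6c blk=27 s=3: L1-HIT | VC [8, 23, 19]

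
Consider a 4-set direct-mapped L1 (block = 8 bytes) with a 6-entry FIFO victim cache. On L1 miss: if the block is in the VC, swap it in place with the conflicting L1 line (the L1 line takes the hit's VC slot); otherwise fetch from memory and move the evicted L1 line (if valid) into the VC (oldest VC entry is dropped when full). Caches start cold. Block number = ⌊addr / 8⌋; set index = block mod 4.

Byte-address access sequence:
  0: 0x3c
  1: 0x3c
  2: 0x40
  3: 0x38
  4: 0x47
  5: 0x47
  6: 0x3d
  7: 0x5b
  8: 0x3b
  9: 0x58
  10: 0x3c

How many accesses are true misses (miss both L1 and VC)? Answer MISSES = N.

MISSES = 3

#0 0x3c→b7/s3 MISS; vc=[]
#1 0x3c→b7/s3 L1-HIT; vc=[]
#2 0x40→b8/s0 MISS; vc=[]
#3 0x38→b7/s3 L1-HIT; vc=[]
#4 0x47→b8/s0 L1-HIT; vc=[]
#5 0x47→b8/s0 L1-HIT; vc=[]
#6 0x3d→b7/s3 L1-HIT; vc=[]
#7 0x5b→b11/s3 MISS; vc=[7]
#8 0x3b→b7/s3 VC-HIT; vc=[11]
#9 0x58→b11/s3 VC-HIT; vc=[7]
#10 0x3c→b7/s3 VC-HIT; vc=[11]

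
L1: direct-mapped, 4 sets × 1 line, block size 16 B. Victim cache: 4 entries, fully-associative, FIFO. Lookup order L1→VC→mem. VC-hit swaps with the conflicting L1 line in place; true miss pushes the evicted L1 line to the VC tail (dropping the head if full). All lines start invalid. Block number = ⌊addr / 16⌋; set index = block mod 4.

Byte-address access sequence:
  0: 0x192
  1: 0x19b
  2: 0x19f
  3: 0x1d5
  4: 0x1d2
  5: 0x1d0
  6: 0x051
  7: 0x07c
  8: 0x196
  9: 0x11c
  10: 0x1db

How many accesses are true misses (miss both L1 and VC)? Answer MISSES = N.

MISSES = 5

  [0] addr=0x192 blk=25 s=1: MISS | VC []
  [1] addr=0x19b blk=25 s=1: L1-HIT | VC []
  [2] addr=0x19f blk=25 s=1: L1-HIT | VC []
  [3] addr=0x1d5 blk=29 s=1: MISS | VC [25]
  [4] addr=0x1d2 blk=29 s=1: L1-HIT | VC [25]
  [5] addr=0x1d0 blk=29 s=1: L1-HIT | VC [25]
  [6] addr=0x51 blk=5 s=1: MISS | VC [25, 29]
  [7] addr=0x7c blk=7 s=3: MISS | VC [25, 29]
  [8] addr=0x196 blk=25 s=1: VC-HIT | VC [5, 29]
  [9] addr=0x11c blk=17 s=1: MISS | VC [5, 29, 25]
  [10] addr=0x1db blk=29 s=1: VC-HIT | VC [5, 17, 25]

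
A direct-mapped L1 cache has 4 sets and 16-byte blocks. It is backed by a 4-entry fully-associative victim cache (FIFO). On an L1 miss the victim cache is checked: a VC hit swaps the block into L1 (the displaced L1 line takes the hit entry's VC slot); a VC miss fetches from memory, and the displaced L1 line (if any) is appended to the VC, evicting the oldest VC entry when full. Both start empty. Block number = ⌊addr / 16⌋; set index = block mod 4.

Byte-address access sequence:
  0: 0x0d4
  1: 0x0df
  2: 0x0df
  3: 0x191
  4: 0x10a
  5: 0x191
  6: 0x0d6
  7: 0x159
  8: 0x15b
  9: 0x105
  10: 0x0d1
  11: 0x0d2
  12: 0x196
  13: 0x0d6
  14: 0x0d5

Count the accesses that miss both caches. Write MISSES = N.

  [0] addr=0xd4 blk=13 s=1: MISS | VC []
  [1] addr=0xdf blk=13 s=1: L1-HIT | VC []
  [2] addr=0xdf blk=13 s=1: L1-HIT | VC []
  [3] addr=0x191 blk=25 s=1: MISS | VC [13]
  [4] addr=0x10a blk=16 s=0: MISS | VC [13]
  [5] addr=0x191 blk=25 s=1: L1-HIT | VC [13]
  [6] addr=0xd6 blk=13 s=1: VC-HIT | VC [25]
  [7] addr=0x159 blk=21 s=1: MISS | VC [25, 13]
  [8] addr=0x15b blk=21 s=1: L1-HIT | VC [25, 13]
  [9] addr=0x105 blk=16 s=0: L1-HIT | VC [25, 13]
  [10] addr=0xd1 blk=13 s=1: VC-HIT | VC [25, 21]
  [11] addr=0xd2 blk=13 s=1: L1-HIT | VC [25, 21]
  [12] addr=0x196 blk=25 s=1: VC-HIT | VC [13, 21]
  [13] addr=0xd6 blk=13 s=1: VC-HIT | VC [25, 21]
  [14] addr=0xd5 blk=13 s=1: L1-HIT | VC [25, 21]

MISSES = 4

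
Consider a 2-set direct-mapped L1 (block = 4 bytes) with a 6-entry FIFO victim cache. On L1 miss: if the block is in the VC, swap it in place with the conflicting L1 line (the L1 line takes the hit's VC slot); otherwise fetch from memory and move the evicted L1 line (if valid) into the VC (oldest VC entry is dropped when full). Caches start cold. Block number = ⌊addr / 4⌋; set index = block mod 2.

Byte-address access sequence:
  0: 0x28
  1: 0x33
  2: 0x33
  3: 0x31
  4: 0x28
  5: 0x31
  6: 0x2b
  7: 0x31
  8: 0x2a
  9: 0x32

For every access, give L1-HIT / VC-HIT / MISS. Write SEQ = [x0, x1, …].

0: 0x28 (blk 10, set 0) → MISS  vc=[]
1: 0x33 (blk 12, set 0) → MISS  vc=[10]
2: 0x33 (blk 12, set 0) → L1-HIT  vc=[10]
3: 0x31 (blk 12, set 0) → L1-HIT  vc=[10]
4: 0x28 (blk 10, set 0) → VC-HIT  vc=[12]
5: 0x31 (blk 12, set 0) → VC-HIT  vc=[10]
6: 0x2b (blk 10, set 0) → VC-HIT  vc=[12]
7: 0x31 (blk 12, set 0) → VC-HIT  vc=[10]
8: 0x2a (blk 10, set 0) → VC-HIT  vc=[12]
9: 0x32 (blk 12, set 0) → VC-HIT  vc=[10]

SEQ = [MISS, MISS, L1-HIT, L1-HIT, VC-HIT, VC-HIT, VC-HIT, VC-HIT, VC-HIT, VC-HIT]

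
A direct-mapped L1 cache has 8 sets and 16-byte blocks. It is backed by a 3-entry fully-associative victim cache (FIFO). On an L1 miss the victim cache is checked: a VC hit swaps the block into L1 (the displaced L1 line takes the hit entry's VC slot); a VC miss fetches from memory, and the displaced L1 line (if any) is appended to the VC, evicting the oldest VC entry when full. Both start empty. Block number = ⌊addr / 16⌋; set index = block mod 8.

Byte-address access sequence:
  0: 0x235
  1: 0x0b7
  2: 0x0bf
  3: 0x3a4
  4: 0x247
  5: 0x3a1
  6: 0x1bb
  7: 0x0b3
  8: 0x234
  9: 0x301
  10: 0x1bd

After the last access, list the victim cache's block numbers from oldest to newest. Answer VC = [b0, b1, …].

VC = [11, 35]

0: 0x235 (blk 35, set 3) → MISS  vc=[]
1: 0xb7 (blk 11, set 3) → MISS  vc=[35]
2: 0xbf (blk 11, set 3) → L1-HIT  vc=[35]
3: 0x3a4 (blk 58, set 2) → MISS  vc=[35]
4: 0x247 (blk 36, set 4) → MISS  vc=[35]
5: 0x3a1 (blk 58, set 2) → L1-HIT  vc=[35]
6: 0x1bb (blk 27, set 3) → MISS  vc=[35, 11]
7: 0xb3 (blk 11, set 3) → VC-HIT  vc=[35, 27]
8: 0x234 (blk 35, set 3) → VC-HIT  vc=[11, 27]
9: 0x301 (blk 48, set 0) → MISS  vc=[11, 27]
10: 0x1bd (blk 27, set 3) → VC-HIT  vc=[11, 35]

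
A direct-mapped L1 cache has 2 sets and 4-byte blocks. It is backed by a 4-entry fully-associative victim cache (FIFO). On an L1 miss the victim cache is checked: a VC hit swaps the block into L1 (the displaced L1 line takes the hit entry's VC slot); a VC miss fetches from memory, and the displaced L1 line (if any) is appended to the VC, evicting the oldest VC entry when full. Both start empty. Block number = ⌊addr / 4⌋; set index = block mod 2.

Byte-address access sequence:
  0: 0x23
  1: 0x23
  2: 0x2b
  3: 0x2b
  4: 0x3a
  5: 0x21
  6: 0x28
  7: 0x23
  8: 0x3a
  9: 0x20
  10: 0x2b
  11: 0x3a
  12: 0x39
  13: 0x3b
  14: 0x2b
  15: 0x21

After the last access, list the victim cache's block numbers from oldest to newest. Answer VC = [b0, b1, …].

VC = [14, 10]

  [0] addr=0x23 blk=8 s=0: MISS | VC []
  [1] addr=0x23 blk=8 s=0: L1-HIT | VC []
  [2] addr=0x2b blk=10 s=0: MISS | VC [8]
  [3] addr=0x2b blk=10 s=0: L1-HIT | VC [8]
  [4] addr=0x3a blk=14 s=0: MISS | VC [8, 10]
  [5] addr=0x21 blk=8 s=0: VC-HIT | VC [14, 10]
  [6] addr=0x28 blk=10 s=0: VC-HIT | VC [14, 8]
  [7] addr=0x23 blk=8 s=0: VC-HIT | VC [14, 10]
  [8] addr=0x3a blk=14 s=0: VC-HIT | VC [8, 10]
  [9] addr=0x20 blk=8 s=0: VC-HIT | VC [14, 10]
  [10] addr=0x2b blk=10 s=0: VC-HIT | VC [14, 8]
  [11] addr=0x3a blk=14 s=0: VC-HIT | VC [10, 8]
  [12] addr=0x39 blk=14 s=0: L1-HIT | VC [10, 8]
  [13] addr=0x3b blk=14 s=0: L1-HIT | VC [10, 8]
  [14] addr=0x2b blk=10 s=0: VC-HIT | VC [14, 8]
  [15] addr=0x21 blk=8 s=0: VC-HIT | VC [14, 10]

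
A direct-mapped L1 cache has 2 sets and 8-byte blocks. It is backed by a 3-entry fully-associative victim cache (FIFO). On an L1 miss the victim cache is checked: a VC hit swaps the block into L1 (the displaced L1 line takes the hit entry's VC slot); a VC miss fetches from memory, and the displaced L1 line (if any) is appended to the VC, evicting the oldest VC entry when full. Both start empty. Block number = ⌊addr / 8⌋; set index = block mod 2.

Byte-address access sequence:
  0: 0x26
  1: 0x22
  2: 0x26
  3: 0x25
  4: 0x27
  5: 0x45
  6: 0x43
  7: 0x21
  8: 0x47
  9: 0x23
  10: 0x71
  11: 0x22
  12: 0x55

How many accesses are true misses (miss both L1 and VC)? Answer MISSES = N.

MISSES = 4

  [0] addr=0x26 blk=4 s=0: MISS | VC []
  [1] addr=0x22 blk=4 s=0: L1-HIT | VC []
  [2] addr=0x26 blk=4 s=0: L1-HIT | VC []
  [3] addr=0x25 blk=4 s=0: L1-HIT | VC []
  [4] addr=0x27 blk=4 s=0: L1-HIT | VC []
  [5] addr=0x45 blk=8 s=0: MISS | VC [4]
  [6] addr=0x43 blk=8 s=0: L1-HIT | VC [4]
  [7] addr=0x21 blk=4 s=0: VC-HIT | VC [8]
  [8] addr=0x47 blk=8 s=0: VC-HIT | VC [4]
  [9] addr=0x23 blk=4 s=0: VC-HIT | VC [8]
  [10] addr=0x71 blk=14 s=0: MISS | VC [8, 4]
  [11] addr=0x22 blk=4 s=0: VC-HIT | VC [8, 14]
  [12] addr=0x55 blk=10 s=0: MISS | VC [8, 14, 4]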